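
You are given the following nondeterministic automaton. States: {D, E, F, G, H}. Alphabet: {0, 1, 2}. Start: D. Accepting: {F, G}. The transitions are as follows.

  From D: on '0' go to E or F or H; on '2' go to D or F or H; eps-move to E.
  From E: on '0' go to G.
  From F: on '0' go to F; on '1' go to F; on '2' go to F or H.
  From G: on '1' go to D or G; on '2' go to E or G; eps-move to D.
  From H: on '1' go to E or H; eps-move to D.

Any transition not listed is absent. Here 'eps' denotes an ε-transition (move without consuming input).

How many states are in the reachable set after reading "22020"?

5

Start: ε-closure({D}) = {D, E}.
Read '2': {D, E} → {D, E, F, H}.
Read '2': {D, E, F, H} → {D, E, F, H}.
Read '0': {D, E, F, H} → {D, E, F, G, H}.
Read '2': {D, E, F, G, H} → {D, E, F, G, H}.
Read '0': {D, E, F, G, H} → {D, E, F, G, H}.
That set has 5 states.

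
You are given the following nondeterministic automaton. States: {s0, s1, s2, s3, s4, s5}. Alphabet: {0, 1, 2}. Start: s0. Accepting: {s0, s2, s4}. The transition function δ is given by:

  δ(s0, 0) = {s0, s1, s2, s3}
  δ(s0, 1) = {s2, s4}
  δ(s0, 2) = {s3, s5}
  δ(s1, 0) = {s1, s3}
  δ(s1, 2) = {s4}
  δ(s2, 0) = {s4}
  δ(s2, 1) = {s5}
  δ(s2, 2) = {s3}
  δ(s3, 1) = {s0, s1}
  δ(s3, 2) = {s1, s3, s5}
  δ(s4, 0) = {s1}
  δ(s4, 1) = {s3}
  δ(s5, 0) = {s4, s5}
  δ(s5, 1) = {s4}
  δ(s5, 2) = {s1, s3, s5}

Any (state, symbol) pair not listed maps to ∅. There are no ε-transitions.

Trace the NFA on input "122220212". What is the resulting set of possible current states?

{s1, s3, s4, s5}

Start in {s0}.
Read '1': s0→{s2, s4}; now {s2, s4}.
Read '2': s2→{s3}, s4→∅; now {s3}.
Read '2': s3→{s1, s3, s5}; now {s1, s3, s5}.
Read '2': s1→{s4}, s3→{s1, s3, s5}, s5→{s1, s3, s5}; now {s1, s3, s4, s5}.
Read '2': s1→{s4}, s3→{s1, s3, s5}, s4→∅, s5→{s1, s3, s5}; now {s1, s3, s4, s5}.
Read '0': s1→{s1, s3}, s3→∅, s4→{s1}, s5→{s4, s5}; now {s1, s3, s4, s5}.
Read '2': s1→{s4}, s3→{s1, s3, s5}, s4→∅, s5→{s1, s3, s5}; now {s1, s3, s4, s5}.
Read '1': s1→∅, s3→{s0, s1}, s4→{s3}, s5→{s4}; now {s0, s1, s3, s4}.
Read '2': s0→{s3, s5}, s1→{s4}, s3→{s1, s3, s5}, s4→∅; now {s1, s3, s4, s5}.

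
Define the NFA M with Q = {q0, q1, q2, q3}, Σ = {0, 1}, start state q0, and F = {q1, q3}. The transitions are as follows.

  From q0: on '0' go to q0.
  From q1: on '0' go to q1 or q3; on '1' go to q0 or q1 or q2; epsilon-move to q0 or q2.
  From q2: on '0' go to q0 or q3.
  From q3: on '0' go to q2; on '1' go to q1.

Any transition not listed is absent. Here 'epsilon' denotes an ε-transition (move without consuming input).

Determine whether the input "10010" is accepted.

Start in {q0}.
Read '1': {q0} → ∅.
The set is empty and remains empty for the remaining 4 symbols.
The final set ∅ contains no accepting state.

No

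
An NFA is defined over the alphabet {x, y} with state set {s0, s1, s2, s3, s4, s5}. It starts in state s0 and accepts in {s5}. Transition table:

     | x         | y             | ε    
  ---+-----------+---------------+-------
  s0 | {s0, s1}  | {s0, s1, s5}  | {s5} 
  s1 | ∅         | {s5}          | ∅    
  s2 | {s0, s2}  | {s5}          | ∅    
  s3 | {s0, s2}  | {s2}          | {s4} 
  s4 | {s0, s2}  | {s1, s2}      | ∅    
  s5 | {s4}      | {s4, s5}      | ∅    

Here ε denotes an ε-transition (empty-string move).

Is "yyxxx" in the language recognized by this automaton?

Yes

Start: ε-closure({s0}) = {s0, s5}.
Read 'y': s0→{s0, s1, s5}, s5→{s4, s5}; now {s0, s1, s4, s5}.
Read 'y': s0→{s0, s1, s5}, s1→{s5}, s4→{s1, s2}, s5→{s4, s5}; now {s0, s1, s2, s4, s5}.
Read 'x': s0→{s0, s1}, s1→∅, s2→{s0, s2}, s4→{s0, s2}, s5→{s4}; union {s0, s1, s2, s4}; ε-closure = {s0, s1, s2, s4, s5}.
Read 'x': s0→{s0, s1}, s1→∅, s2→{s0, s2}, s4→{s0, s2}, s5→{s4}; union {s0, s1, s2, s4}; ε-closure = {s0, s1, s2, s4, s5}.
Read 'x': s0→{s0, s1}, s1→∅, s2→{s0, s2}, s4→{s0, s2}, s5→{s4}; union {s0, s1, s2, s4}; ε-closure = {s0, s1, s2, s4, s5}.
The final set {s0, s1, s2, s4, s5} contains the accepting state s5.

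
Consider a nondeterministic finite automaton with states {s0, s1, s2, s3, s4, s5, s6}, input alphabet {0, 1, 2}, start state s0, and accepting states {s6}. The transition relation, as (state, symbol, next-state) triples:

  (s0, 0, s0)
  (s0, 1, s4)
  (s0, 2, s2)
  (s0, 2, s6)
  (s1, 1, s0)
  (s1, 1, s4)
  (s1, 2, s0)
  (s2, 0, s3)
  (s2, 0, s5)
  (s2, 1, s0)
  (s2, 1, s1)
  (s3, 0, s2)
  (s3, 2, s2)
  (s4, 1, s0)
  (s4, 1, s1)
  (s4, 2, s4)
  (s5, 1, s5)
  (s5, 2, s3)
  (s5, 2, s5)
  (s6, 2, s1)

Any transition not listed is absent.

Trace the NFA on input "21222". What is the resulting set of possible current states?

Start in {s0}.
Read '2': {s0} → {s2, s6}.
Read '1': {s2, s6} → {s0, s1}.
Read '2': {s0, s1} → {s0, s2, s6}.
Read '2': {s0, s2, s6} → {s1, s2, s6}.
Read '2': {s1, s2, s6} → {s0, s1}.

{s0, s1}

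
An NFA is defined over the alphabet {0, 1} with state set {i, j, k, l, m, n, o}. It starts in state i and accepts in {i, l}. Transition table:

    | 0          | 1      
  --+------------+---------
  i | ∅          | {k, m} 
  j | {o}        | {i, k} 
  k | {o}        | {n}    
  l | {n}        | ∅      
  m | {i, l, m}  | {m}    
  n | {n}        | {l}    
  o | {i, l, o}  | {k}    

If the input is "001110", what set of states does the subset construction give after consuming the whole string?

Start in {i}.
Read '0': {i} → ∅.
The set is empty and remains empty for the remaining 5 symbols.

∅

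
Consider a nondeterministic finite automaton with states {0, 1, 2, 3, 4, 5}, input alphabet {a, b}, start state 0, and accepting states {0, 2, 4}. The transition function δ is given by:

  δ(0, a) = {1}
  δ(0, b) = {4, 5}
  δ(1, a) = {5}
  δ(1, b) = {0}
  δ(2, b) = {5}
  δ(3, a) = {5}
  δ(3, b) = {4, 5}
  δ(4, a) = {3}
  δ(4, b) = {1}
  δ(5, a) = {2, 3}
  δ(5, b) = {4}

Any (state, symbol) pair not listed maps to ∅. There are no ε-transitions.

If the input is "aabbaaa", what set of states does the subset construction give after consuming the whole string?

Start in {0}.
Read 'a': 0→{1}; now {1}.
Read 'a': 1→{5}; now {5}.
Read 'b': 5→{4}; now {4}.
Read 'b': 4→{1}; now {1}.
Read 'a': 1→{5}; now {5}.
Read 'a': 5→{2, 3}; now {2, 3}.
Read 'a': 2→∅, 3→{5}; now {5}.

{5}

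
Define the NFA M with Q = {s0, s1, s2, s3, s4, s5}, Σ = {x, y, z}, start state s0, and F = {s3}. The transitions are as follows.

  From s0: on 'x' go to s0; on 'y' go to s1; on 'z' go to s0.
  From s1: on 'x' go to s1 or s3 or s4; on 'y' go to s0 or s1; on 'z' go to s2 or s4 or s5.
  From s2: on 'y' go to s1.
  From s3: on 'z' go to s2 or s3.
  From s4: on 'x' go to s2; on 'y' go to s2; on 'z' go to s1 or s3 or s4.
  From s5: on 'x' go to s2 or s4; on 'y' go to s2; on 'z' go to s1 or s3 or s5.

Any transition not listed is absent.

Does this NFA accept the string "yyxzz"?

Yes

Start in {s0}.
Read 'y': {s0} → {s1}.
Read 'y': {s1} → {s0, s1}.
Read 'x': {s0, s1} → {s0, s1, s3, s4}.
Read 'z': {s0, s1, s3, s4} → {s0, s1, s2, s3, s4, s5}.
Read 'z': {s0, s1, s2, s3, s4, s5} → {s0, s1, s2, s3, s4, s5}.
The final set {s0, s1, s2, s3, s4, s5} contains the accepting state s3.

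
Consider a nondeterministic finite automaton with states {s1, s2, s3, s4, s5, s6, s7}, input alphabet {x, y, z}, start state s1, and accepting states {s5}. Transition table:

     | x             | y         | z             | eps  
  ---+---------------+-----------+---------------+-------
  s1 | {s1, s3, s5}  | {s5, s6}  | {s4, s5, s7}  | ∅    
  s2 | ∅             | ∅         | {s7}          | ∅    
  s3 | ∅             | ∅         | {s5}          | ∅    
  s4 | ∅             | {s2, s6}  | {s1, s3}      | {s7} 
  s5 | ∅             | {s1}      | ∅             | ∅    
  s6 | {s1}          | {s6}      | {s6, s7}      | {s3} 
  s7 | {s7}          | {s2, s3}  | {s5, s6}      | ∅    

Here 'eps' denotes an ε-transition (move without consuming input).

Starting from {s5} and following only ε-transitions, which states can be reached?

Begin with {s5}.
No ε-moves leave this set, so the closure equals the set itself.

{s5}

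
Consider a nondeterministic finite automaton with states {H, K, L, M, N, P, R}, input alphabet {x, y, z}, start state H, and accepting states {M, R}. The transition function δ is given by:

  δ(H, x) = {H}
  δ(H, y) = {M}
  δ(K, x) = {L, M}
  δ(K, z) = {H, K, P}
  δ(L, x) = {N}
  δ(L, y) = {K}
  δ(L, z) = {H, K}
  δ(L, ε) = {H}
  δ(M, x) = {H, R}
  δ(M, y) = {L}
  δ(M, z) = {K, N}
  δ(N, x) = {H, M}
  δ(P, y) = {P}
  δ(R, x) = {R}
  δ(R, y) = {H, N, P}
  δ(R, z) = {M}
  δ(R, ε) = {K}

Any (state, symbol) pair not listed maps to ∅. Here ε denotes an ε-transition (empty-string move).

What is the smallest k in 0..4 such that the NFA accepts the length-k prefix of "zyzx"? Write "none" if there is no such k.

none

Start in {H}.
Read 'z': {H} → ∅.
The set is empty and remains empty for the remaining 3 symbols.
No reachable set along the way intersects F.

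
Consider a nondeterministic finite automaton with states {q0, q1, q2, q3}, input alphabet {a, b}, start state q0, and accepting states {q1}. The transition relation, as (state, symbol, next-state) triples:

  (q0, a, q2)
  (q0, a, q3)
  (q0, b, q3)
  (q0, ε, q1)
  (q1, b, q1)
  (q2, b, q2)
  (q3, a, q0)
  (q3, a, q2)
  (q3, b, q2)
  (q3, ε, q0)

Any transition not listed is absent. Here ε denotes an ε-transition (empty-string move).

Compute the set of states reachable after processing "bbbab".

Start: ε-closure({q0}) = {q0, q1}.
Read 'b': q0→{q3}, q1→{q1}; union {q1, q3}; ε-closure = {q0, q1, q3}.
Read 'b': q0→{q3}, q1→{q1}, q3→{q2}; union {q1, q2, q3}; ε-closure = {q0, q1, q2, q3}.
Read 'b': q0→{q3}, q1→{q1}, q2→{q2}, q3→{q2}; union {q1, q2, q3}; ε-closure = {q0, q1, q2, q3}.
Read 'a': q0→{q2, q3}, q1→∅, q2→∅, q3→{q0, q2}; union {q0, q2, q3}; ε-closure = {q0, q1, q2, q3}.
Read 'b': q0→{q3}, q1→{q1}, q2→{q2}, q3→{q2}; union {q1, q2, q3}; ε-closure = {q0, q1, q2, q3}.

{q0, q1, q2, q3}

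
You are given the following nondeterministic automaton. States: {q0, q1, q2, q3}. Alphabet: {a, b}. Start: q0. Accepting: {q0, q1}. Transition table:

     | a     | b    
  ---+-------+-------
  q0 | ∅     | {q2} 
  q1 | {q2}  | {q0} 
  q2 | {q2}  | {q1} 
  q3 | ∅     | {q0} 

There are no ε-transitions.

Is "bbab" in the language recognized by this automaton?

Yes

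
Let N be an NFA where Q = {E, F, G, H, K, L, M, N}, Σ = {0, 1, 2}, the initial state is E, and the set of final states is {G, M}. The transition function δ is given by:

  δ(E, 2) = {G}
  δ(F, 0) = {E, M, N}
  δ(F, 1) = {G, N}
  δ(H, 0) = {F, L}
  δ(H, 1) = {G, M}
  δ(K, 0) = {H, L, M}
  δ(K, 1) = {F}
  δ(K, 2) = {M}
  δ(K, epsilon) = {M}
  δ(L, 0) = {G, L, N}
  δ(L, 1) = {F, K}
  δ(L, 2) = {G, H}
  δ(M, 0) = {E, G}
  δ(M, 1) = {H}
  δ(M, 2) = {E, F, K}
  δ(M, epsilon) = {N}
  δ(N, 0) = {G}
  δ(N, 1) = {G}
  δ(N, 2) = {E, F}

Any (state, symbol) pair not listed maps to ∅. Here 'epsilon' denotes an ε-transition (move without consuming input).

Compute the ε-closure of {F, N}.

Begin with {F, N}.
No ε-moves leave this set, so the closure equals the set itself.

{F, N}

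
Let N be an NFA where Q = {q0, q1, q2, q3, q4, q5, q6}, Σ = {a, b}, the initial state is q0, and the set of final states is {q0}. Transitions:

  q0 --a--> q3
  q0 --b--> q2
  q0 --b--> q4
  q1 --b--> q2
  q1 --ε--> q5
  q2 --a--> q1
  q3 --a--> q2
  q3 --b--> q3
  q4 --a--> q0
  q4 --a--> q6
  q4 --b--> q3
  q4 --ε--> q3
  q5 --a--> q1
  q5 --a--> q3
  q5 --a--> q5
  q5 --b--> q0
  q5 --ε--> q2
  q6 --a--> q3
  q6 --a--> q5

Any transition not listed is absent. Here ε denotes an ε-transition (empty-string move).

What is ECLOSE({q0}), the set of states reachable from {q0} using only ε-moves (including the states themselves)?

{q0}

Begin with {q0}.
No ε-moves leave this set, so the closure equals the set itself.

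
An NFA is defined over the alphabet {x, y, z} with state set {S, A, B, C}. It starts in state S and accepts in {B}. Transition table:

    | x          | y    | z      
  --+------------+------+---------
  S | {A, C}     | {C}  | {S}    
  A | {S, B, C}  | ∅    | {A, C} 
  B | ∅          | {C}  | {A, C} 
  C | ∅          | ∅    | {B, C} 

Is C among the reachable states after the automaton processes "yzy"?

Start in {S}.
Read 'y': S→{C}; now {C}.
Read 'z': C→{B, C}; now {B, C}.
Read 'y': B→{C}, C→∅; now {C}.
State C is in {C}.

Yes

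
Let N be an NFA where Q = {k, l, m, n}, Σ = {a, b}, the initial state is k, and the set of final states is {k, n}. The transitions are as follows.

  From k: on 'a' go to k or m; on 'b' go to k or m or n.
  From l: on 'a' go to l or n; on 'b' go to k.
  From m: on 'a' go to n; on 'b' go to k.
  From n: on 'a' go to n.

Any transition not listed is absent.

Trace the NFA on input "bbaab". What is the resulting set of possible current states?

Start in {k}.
Read 'b': k→{k, m, n}; now {k, m, n}.
Read 'b': k→{k, m, n}, m→{k}, n→∅; now {k, m, n}.
Read 'a': k→{k, m}, m→{n}, n→{n}; now {k, m, n}.
Read 'a': k→{k, m}, m→{n}, n→{n}; now {k, m, n}.
Read 'b': k→{k, m, n}, m→{k}, n→∅; now {k, m, n}.

{k, m, n}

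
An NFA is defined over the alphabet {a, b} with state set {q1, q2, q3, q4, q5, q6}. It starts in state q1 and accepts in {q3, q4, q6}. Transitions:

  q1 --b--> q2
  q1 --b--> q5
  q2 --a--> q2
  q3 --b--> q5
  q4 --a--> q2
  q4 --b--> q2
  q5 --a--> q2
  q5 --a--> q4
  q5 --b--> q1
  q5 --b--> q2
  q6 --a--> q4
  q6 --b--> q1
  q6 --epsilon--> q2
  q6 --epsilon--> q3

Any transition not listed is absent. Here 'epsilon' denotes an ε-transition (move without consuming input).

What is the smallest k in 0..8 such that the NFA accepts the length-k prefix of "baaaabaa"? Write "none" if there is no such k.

2

Start in {q1}.
Read 'b': {q1} → {q2, q5}.
Read 'a': {q2, q5} → {q2, q4}.
None of the earlier sets intersect F, but {q2, q4} does.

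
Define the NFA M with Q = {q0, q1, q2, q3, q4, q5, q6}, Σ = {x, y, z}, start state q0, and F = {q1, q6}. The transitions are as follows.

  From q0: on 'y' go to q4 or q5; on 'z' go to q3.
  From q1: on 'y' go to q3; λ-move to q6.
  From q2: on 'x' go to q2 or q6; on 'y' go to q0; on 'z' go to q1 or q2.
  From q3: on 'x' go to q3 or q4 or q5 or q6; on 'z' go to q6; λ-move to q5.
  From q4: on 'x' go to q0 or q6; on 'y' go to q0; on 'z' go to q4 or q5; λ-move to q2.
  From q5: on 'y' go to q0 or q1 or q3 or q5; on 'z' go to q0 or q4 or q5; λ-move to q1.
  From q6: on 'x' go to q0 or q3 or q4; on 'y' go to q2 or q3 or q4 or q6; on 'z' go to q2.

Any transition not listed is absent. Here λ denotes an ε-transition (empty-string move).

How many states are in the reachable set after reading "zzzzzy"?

Start in {q0}.
Read 'z': q0→{q3}; union {q3}; ε-closure = {q1, q3, q5, q6}.
Read 'z': q1→∅, q3→{q6}, q5→{q0, q4, q5}, q6→{q2}; union {q0, q2, q4, q5, q6}; ε-closure = {q0, q1, q2, q4, q5, q6}.
Read 'z': q0→{q3}, q1→∅, q2→{q1, q2}, q4→{q4, q5}, q5→{q0, q4, q5}, q6→{q2}; union {q0, q1, q2, q3, q4, q5}; ε-closure = {q0, q1, q2, q3, q4, q5, q6}.
Read 'z': q0→{q3}, q1→∅, q2→{q1, q2}, q3→{q6}, q4→{q4, q5}, q5→{q0, q4, q5}, q6→{q2}; now {q0, q1, q2, q3, q4, q5, q6}.
Read 'z': q0→{q3}, q1→∅, q2→{q1, q2}, q3→{q6}, q4→{q4, q5}, q5→{q0, q4, q5}, q6→{q2}; now {q0, q1, q2, q3, q4, q5, q6}.
Read 'y': q0→{q4, q5}, q1→{q3}, q2→{q0}, q3→∅, q4→{q0}, q5→{q0, q1, q3, q5}, q6→{q2, q3, q4, q6}; now {q0, q1, q2, q3, q4, q5, q6}.
That set has 7 states.

7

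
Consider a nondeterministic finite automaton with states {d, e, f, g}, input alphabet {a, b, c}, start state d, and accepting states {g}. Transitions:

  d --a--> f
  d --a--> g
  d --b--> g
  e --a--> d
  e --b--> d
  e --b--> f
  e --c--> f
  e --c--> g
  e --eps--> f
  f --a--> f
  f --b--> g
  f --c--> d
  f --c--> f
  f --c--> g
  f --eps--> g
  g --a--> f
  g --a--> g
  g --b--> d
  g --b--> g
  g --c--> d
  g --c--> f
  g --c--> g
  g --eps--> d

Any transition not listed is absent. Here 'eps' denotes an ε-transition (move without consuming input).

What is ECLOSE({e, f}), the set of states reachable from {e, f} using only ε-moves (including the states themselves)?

{d, e, f, g}

Begin with {e, f}.
ε-move f → g; add g.
ε-move g → d; add d.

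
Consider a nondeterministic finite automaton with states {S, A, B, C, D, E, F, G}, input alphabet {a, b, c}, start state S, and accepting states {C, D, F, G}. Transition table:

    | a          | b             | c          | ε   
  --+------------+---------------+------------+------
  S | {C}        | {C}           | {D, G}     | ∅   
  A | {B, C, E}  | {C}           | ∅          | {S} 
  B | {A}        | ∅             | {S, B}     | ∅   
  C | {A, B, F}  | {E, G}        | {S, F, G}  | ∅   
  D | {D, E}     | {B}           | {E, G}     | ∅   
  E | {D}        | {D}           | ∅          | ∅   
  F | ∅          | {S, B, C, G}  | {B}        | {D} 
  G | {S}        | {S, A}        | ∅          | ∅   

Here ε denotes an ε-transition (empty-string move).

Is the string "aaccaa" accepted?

Yes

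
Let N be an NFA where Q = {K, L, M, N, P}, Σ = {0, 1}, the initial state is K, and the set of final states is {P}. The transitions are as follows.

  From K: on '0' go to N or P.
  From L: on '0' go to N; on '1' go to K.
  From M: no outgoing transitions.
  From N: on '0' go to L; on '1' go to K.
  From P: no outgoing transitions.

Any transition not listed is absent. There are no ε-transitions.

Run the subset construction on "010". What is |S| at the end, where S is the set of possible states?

2

Start in {K}.
Read '0': {K} → {N, P}.
Read '1': {N, P} → {K}.
Read '0': {K} → {N, P}.
That set has 2 states.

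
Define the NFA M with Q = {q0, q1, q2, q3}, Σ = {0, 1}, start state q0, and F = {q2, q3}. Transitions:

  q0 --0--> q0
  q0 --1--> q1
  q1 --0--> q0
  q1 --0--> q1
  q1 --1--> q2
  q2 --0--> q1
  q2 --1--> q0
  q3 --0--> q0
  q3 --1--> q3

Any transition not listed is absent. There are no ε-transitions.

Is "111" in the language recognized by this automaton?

No

Start in {q0}.
Read '1': q0→{q1}; now {q1}.
Read '1': q1→{q2}; now {q2}.
Read '1': q2→{q0}; now {q0}.
The final set {q0} contains no accepting state.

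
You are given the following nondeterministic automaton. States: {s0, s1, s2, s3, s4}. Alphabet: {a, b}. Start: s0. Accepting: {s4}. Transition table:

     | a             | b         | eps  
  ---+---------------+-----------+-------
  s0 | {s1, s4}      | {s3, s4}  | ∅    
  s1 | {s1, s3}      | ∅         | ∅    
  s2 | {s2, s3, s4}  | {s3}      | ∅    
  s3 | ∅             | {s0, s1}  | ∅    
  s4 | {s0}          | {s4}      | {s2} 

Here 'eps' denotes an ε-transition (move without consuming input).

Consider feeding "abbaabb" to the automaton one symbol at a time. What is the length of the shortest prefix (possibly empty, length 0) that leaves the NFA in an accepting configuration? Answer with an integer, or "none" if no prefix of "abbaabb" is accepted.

1

Start in {s0}.
Read 'a': s0→{s1, s4}; union {s1, s4}; ε-closure = {s1, s2, s4}.
None of the earlier sets intersect F, but {s1, s2, s4} does.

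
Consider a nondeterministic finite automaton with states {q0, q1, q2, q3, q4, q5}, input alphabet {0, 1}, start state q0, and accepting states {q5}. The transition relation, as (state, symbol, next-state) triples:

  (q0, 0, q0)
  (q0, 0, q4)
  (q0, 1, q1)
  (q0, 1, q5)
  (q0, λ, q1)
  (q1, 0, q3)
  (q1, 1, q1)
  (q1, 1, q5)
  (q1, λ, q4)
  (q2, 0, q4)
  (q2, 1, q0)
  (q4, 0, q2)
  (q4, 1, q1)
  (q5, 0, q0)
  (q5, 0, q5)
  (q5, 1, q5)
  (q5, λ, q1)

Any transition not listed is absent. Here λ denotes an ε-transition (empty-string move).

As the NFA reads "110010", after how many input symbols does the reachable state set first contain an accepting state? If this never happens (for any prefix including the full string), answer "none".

Start: ε-closure({q0}) = {q0, q1, q4}.
Read '1': q0→{q1, q5}, q1→{q1, q5}, q4→{q1}; union {q1, q5}; ε-closure = {q1, q4, q5}.
None of the earlier sets intersect F, but {q1, q4, q5} does.

1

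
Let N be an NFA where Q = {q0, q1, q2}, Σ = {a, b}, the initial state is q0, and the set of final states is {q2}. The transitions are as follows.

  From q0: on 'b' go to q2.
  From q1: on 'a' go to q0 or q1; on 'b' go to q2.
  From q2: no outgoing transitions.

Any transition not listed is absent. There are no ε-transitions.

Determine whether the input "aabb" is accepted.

No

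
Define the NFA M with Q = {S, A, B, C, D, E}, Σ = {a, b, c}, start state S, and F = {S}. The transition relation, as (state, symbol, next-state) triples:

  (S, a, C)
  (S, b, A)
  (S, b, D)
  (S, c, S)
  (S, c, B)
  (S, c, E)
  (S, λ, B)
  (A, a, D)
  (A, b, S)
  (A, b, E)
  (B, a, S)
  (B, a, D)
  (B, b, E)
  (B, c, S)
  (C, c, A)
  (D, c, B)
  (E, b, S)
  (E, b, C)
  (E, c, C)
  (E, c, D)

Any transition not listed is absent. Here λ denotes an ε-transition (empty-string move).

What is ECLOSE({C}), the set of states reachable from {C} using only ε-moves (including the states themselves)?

{C}

Begin with {C}.
No ε-moves leave this set, so the closure equals the set itself.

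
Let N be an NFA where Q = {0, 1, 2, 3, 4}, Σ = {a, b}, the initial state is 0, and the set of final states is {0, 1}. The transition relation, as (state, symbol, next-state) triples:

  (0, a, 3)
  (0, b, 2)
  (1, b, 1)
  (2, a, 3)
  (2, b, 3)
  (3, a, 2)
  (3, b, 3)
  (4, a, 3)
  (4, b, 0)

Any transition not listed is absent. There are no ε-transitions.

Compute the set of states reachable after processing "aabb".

Start in {0}.
Read 'a': 0→{3}; now {3}.
Read 'a': 3→{2}; now {2}.
Read 'b': 2→{3}; now {3}.
Read 'b': 3→{3}; now {3}.

{3}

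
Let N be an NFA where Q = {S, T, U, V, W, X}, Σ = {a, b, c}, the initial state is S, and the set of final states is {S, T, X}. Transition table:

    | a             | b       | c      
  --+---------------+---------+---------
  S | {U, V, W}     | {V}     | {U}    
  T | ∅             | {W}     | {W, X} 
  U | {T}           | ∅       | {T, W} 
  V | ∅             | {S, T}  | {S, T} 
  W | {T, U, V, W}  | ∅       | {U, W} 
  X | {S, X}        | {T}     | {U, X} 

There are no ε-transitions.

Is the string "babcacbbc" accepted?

No

Start in {S}.
Read 'b': {S} → {V}.
Read 'a': {V} → ∅.
The set is empty and remains empty for the remaining 7 symbols.
The final set ∅ contains no accepting state.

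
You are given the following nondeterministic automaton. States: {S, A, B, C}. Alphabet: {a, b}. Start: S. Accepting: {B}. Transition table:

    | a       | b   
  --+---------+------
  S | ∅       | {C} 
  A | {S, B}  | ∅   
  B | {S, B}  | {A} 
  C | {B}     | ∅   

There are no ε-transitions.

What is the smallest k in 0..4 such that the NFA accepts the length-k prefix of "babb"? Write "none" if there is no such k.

2

Start in {S}.
Read 'b': {S} → {C}.
Read 'a': {C} → {B}.
None of the earlier sets intersect F, but {B} does.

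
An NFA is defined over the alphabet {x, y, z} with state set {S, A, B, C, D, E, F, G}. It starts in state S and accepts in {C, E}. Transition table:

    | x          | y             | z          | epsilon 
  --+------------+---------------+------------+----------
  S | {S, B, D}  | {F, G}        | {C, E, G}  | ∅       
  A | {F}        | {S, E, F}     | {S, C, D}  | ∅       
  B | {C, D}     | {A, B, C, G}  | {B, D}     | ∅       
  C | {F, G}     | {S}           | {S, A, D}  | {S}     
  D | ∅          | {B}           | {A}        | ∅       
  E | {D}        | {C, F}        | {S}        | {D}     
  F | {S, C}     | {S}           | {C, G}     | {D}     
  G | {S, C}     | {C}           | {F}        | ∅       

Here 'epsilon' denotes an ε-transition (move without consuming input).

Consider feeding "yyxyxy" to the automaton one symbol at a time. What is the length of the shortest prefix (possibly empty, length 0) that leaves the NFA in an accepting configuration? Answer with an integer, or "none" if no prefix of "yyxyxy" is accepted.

2

Start in {S}.
Read 'y': {S} → {D, F, G}.
Read 'y': {D, F, G} → {S, B, C}.
None of the earlier sets intersect F, but {S, B, C} does.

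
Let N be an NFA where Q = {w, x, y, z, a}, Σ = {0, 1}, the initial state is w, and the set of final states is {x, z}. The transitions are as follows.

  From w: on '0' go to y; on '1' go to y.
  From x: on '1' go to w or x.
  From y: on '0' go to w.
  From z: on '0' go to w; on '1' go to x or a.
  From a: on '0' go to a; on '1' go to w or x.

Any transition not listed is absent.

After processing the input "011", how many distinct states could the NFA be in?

Start in {w}.
Read '0': {w} → {y}.
Read '1': {y} → ∅.
The set is empty and remains empty for the remaining 1 symbol.
That set has 0 states.

0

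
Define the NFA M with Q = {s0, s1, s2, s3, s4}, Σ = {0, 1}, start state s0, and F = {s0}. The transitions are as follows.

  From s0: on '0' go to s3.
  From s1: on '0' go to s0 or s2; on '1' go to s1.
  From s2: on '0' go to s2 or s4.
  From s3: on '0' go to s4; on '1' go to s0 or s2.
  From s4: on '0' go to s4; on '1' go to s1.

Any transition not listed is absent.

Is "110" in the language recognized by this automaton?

No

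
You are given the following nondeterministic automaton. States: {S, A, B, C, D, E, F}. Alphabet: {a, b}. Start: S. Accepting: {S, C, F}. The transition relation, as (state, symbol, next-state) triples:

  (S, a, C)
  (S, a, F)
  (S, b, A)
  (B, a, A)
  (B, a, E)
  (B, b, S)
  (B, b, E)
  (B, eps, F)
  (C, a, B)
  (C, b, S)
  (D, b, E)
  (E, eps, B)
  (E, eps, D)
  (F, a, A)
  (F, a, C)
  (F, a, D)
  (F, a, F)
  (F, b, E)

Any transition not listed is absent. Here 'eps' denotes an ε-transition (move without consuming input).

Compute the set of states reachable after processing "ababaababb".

Start in {S}.
Read 'a': S→{C, F}; now {C, F}.
Read 'b': C→{S}, F→{E}; union {S, E}; ε-closure = {S, B, D, E, F}.
Read 'a': S→{C, F}, B→{A, E}, D→∅, E→∅, F→{A, C, D, F}; union {A, C, D, E, F}; ε-closure = {A, B, C, D, E, F}.
Read 'b': A→∅, B→{S, E}, C→{S}, D→{E}, E→∅, F→{E}; union {S, E}; ε-closure = {S, B, D, E, F}.
Read 'a': S→{C, F}, B→{A, E}, D→∅, E→∅, F→{A, C, D, F}; union {A, C, D, E, F}; ε-closure = {A, B, C, D, E, F}.
Read 'a': A→∅, B→{A, E}, C→{B}, D→∅, E→∅, F→{A, C, D, F}; now {A, B, C, D, E, F}.
Read 'b': A→∅, B→{S, E}, C→{S}, D→{E}, E→∅, F→{E}; union {S, E}; ε-closure = {S, B, D, E, F}.
Read 'a': S→{C, F}, B→{A, E}, D→∅, E→∅, F→{A, C, D, F}; union {A, C, D, E, F}; ε-closure = {A, B, C, D, E, F}.
Read 'b': A→∅, B→{S, E}, C→{S}, D→{E}, E→∅, F→{E}; union {S, E}; ε-closure = {S, B, D, E, F}.
Read 'b': S→{A}, B→{S, E}, D→{E}, E→∅, F→{E}; union {S, A, E}; ε-closure = {S, A, B, D, E, F}.

{S, A, B, D, E, F}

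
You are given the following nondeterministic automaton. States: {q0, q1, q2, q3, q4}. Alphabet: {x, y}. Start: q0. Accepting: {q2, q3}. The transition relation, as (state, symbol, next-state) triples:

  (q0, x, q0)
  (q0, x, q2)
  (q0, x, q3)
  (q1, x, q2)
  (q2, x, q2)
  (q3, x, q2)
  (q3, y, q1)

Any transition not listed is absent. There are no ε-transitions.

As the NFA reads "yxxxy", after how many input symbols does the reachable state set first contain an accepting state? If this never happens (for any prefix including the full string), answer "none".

none

Start in {q0}.
Read 'y': q0→∅; now ∅.
The set is empty and remains empty for the remaining 4 symbols.
No reachable set along the way intersects F.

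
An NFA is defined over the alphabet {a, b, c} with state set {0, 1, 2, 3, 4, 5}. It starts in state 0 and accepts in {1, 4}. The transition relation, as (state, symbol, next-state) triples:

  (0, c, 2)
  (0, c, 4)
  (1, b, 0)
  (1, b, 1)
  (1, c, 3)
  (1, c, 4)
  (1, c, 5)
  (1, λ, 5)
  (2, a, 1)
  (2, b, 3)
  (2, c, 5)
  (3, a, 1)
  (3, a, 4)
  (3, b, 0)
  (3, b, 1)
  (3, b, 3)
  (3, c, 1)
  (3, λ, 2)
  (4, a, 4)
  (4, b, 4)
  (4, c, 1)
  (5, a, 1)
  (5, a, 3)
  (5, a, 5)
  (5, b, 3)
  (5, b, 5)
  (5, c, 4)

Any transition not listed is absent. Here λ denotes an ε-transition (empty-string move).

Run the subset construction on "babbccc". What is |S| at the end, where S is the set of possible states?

0

Start in {0}.
Read 'b': 0→∅; now ∅.
The set is empty and remains empty for the remaining 6 symbols.
That set has 0 states.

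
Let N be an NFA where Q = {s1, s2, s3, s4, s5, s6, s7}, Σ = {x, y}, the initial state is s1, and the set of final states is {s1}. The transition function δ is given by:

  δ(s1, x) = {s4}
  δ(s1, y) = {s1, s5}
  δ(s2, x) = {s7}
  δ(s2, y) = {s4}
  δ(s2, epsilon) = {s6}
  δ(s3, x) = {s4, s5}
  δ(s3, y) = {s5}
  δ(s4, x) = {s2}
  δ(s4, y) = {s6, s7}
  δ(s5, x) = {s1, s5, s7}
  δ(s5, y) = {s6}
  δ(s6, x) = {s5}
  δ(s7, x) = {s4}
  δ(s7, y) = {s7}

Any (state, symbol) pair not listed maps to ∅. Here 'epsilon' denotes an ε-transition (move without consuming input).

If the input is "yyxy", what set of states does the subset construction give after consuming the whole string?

Start in {s1}.
Read 'y': {s1} → {s1, s5}.
Read 'y': {s1, s5} → {s1, s5, s6}.
Read 'x': {s1, s5, s6} → {s1, s4, s5, s7}.
Read 'y': {s1, s4, s5, s7} → {s1, s5, s6, s7}.

{s1, s5, s6, s7}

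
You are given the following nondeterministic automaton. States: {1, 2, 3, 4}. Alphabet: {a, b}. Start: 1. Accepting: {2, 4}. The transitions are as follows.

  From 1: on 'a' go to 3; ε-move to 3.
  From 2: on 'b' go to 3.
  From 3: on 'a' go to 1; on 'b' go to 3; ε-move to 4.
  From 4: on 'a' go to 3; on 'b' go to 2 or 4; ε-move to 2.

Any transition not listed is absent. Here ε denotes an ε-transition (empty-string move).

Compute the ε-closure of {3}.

Begin with {3}.
ε-move 3 → 4; add 4.
ε-move 4 → 2; add 2.

{2, 3, 4}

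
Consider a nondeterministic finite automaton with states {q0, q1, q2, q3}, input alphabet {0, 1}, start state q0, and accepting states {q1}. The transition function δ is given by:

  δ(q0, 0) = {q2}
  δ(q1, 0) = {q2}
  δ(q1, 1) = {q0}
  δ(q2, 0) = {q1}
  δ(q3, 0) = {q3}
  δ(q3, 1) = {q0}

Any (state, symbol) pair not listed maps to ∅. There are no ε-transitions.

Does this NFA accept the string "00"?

Yes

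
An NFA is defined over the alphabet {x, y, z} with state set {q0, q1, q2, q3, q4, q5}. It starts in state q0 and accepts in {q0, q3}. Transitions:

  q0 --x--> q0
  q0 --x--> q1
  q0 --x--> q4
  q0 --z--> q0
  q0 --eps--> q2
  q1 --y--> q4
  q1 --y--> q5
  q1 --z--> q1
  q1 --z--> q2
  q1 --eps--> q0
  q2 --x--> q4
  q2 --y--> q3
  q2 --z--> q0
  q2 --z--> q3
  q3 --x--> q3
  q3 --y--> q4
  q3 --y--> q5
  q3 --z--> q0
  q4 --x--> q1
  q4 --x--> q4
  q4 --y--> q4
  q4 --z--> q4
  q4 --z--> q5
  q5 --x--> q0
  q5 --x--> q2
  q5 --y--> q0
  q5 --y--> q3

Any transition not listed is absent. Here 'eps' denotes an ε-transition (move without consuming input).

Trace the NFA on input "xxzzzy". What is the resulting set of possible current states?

{q0, q2, q3, q4, q5}

Start: ε-closure({q0}) = {q0, q2}.
Read 'x': q0→{q0, q1, q4}, q2→{q4}; union {q0, q1, q4}; ε-closure = {q0, q1, q2, q4}.
Read 'x': q0→{q0, q1, q4}, q1→∅, q2→{q4}, q4→{q1, q4}; union {q0, q1, q4}; ε-closure = {q0, q1, q2, q4}.
Read 'z': q0→{q0}, q1→{q1, q2}, q2→{q0, q3}, q4→{q4, q5}; now {q0, q1, q2, q3, q4, q5}.
Read 'z': q0→{q0}, q1→{q1, q2}, q2→{q0, q3}, q3→{q0}, q4→{q4, q5}, q5→∅; now {q0, q1, q2, q3, q4, q5}.
Read 'z': q0→{q0}, q1→{q1, q2}, q2→{q0, q3}, q3→{q0}, q4→{q4, q5}, q5→∅; now {q0, q1, q2, q3, q4, q5}.
Read 'y': q0→∅, q1→{q4, q5}, q2→{q3}, q3→{q4, q5}, q4→{q4}, q5→{q0, q3}; union {q0, q3, q4, q5}; ε-closure = {q0, q2, q3, q4, q5}.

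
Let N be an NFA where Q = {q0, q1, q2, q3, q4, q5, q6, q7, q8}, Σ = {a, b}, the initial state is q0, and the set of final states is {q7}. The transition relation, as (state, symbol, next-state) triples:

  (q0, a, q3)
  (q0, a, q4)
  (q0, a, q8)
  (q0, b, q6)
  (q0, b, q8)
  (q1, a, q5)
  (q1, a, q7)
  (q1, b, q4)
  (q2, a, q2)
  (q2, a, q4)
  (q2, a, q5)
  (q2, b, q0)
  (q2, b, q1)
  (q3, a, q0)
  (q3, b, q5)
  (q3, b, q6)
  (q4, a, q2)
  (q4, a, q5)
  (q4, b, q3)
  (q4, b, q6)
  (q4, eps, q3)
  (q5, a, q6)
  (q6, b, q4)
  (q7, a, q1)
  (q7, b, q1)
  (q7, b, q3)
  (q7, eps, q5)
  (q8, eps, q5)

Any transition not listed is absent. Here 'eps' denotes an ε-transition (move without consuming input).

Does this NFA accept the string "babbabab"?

Start in {q0}.
Read 'b': {q0} → {q5, q6, q8}.
Read 'a': {q5, q6, q8} → {q6}.
Read 'b': {q6} → {q3, q4}.
Read 'b': {q3, q4} → {q3, q5, q6}.
Read 'a': {q3, q5, q6} → {q0, q6}.
Read 'b': {q0, q6} → {q3, q4, q5, q6, q8}.
Read 'a': {q3, q4, q5, q6, q8} → {q0, q2, q5, q6}.
Read 'b': {q0, q2, q5, q6} → {q0, q1, q3, q4, q5, q6, q8}.
The final set {q0, q1, q3, q4, q5, q6, q8} contains no accepting state.

No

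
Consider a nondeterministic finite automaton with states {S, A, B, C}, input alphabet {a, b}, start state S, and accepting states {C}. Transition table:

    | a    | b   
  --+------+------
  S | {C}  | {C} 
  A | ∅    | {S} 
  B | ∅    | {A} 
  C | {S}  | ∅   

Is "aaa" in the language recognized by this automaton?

Yes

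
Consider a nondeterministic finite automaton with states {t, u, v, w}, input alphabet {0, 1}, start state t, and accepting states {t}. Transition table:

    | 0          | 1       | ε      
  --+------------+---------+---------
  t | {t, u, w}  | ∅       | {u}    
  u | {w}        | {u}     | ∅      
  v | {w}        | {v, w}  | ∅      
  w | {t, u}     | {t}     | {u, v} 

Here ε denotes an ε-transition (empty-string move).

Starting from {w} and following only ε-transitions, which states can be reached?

Begin with {w}.
ε-move w → u; add u.
ε-move w → v; add v.

{u, v, w}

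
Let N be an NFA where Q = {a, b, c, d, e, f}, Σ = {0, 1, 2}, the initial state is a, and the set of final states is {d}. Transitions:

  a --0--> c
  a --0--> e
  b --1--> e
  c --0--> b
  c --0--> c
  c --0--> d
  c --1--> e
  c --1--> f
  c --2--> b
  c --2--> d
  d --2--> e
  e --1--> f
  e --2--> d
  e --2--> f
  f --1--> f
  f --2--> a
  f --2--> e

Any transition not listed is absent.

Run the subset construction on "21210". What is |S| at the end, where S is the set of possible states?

0

Start in {a}.
Read '2': a→∅; now ∅.
The set is empty and remains empty for the remaining 4 symbols.
That set has 0 states.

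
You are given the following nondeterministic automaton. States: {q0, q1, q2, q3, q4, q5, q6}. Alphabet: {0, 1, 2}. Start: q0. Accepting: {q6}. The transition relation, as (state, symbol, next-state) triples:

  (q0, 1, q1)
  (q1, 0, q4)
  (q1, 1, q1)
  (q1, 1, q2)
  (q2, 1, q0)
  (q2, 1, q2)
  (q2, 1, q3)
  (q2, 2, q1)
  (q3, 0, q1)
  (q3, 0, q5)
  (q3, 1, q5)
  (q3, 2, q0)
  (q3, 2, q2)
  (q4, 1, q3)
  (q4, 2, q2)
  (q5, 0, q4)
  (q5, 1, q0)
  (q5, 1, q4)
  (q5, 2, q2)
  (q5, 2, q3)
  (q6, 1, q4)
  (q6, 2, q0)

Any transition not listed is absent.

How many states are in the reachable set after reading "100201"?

Start in {q0}.
Read '1': q0→{q1}; now {q1}.
Read '0': q1→{q4}; now {q4}.
Read '0': q4→∅; now ∅.
The set is empty and remains empty for the remaining 3 symbols.
That set has 0 states.

0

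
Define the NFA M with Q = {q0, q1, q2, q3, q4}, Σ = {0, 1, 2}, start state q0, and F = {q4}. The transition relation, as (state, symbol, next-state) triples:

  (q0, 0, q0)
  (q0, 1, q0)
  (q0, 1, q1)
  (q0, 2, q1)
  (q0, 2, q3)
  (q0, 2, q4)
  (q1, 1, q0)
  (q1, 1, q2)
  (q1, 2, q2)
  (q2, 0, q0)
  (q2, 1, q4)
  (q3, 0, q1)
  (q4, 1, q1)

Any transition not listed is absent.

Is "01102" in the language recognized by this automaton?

Yes

Start in {q0}.
Read '0': {q0} → {q0}.
Read '1': {q0} → {q0, q1}.
Read '1': {q0, q1} → {q0, q1, q2}.
Read '0': {q0, q1, q2} → {q0}.
Read '2': {q0} → {q1, q3, q4}.
The final set {q1, q3, q4} contains the accepting state q4.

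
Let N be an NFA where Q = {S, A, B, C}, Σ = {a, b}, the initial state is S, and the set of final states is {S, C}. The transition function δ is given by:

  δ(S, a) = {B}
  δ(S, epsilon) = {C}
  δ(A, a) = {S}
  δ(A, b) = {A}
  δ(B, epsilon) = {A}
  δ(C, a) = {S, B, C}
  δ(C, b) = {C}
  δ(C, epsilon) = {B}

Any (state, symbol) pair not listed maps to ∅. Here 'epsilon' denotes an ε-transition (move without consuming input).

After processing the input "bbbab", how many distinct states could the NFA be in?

3

Start: ε-closure({S}) = {S, A, B, C}.
Read 'b': S→∅, A→{A}, B→∅, C→{C}; union {A, C}; ε-closure = {A, B, C}.
Read 'b': A→{A}, B→∅, C→{C}; union {A, C}; ε-closure = {A, B, C}.
Read 'b': A→{A}, B→∅, C→{C}; union {A, C}; ε-closure = {A, B, C}.
Read 'a': A→{S}, B→∅, C→{S, B, C}; union {S, B, C}; ε-closure = {S, A, B, C}.
Read 'b': S→∅, A→{A}, B→∅, C→{C}; union {A, C}; ε-closure = {A, B, C}.
That set has 3 states.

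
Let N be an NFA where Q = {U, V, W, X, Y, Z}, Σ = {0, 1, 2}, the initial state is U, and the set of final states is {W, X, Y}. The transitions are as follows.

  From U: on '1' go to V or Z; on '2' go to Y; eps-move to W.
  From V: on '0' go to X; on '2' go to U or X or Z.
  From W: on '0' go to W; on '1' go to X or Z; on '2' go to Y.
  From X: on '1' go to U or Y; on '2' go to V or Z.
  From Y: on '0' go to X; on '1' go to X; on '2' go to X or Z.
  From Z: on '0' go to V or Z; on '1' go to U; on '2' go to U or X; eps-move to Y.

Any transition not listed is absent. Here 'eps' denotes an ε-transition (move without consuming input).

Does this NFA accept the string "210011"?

No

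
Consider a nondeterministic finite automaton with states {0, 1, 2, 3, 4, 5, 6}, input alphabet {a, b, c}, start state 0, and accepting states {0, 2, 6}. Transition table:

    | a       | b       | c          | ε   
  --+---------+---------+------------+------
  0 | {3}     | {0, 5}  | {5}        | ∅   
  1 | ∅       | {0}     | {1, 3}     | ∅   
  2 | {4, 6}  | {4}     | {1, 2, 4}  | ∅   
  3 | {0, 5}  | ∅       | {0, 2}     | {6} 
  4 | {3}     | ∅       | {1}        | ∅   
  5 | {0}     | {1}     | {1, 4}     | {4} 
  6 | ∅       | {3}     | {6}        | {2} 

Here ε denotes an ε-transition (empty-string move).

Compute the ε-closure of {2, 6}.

{2, 6}

Begin with {2, 6}.
No ε-moves leave this set, so the closure equals the set itself.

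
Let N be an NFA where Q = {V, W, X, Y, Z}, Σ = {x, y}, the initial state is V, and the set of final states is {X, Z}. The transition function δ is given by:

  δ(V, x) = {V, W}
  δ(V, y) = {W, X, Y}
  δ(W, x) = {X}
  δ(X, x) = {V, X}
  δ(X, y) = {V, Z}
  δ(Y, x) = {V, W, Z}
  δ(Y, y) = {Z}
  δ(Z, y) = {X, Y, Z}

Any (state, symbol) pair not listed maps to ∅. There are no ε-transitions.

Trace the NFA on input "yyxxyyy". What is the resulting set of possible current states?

Start in {V}.
Read 'y': V→{W, X, Y}; now {W, X, Y}.
Read 'y': W→∅, X→{V, Z}, Y→{Z}; now {V, Z}.
Read 'x': V→{V, W}, Z→∅; now {V, W}.
Read 'x': V→{V, W}, W→{X}; now {V, W, X}.
Read 'y': V→{W, X, Y}, W→∅, X→{V, Z}; now {V, W, X, Y, Z}.
Read 'y': V→{W, X, Y}, W→∅, X→{V, Z}, Y→{Z}, Z→{X, Y, Z}; now {V, W, X, Y, Z}.
Read 'y': V→{W, X, Y}, W→∅, X→{V, Z}, Y→{Z}, Z→{X, Y, Z}; now {V, W, X, Y, Z}.

{V, W, X, Y, Z}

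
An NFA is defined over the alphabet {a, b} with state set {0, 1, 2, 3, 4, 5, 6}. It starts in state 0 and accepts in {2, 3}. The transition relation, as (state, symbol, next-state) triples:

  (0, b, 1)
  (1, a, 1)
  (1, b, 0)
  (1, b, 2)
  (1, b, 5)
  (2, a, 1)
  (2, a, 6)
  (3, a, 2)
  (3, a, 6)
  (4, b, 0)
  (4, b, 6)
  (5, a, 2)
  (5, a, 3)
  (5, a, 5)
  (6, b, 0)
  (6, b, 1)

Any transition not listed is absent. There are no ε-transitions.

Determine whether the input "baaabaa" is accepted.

Yes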